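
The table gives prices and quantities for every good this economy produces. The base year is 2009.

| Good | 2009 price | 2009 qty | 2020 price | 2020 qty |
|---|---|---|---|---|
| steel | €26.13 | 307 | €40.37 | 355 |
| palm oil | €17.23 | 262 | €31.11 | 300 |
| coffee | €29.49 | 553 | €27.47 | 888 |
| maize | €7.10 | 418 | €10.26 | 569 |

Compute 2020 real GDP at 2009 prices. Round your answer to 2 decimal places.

Real GDP 2020 = Σ (p_2009 × q_2020) = 26.13·355 + 17.23·300 + 29.49·888 + 7.10·569 = 44672.17.

€44672.17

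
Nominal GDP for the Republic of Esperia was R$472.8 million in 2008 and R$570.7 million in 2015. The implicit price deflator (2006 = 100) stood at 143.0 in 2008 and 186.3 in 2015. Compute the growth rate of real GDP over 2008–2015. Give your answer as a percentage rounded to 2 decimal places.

-7.35%

Real GDP 2008 = 472.8 / 1.430 = 330.63.
Real GDP 2015 = 570.7 / 1.863 = 306.33.
Real growth = 306.33 / 330.63 − 1 = -0.0735.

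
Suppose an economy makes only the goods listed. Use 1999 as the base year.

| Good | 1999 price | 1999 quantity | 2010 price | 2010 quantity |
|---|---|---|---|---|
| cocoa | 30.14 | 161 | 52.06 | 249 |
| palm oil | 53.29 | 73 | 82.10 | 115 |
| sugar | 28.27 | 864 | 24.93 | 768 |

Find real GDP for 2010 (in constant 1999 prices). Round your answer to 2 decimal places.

35344.57

Real GDP 2010 = Σ (p_1999 × q_2010) = 30.14·249 + 53.29·115 + 28.27·768 = 35344.57.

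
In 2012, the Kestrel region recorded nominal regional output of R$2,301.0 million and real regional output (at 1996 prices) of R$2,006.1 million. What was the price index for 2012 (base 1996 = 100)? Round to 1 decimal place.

price index = (Nominal / Real) × 100 = 2301.0 / 2006.1 × 100 = 114.70.

114.7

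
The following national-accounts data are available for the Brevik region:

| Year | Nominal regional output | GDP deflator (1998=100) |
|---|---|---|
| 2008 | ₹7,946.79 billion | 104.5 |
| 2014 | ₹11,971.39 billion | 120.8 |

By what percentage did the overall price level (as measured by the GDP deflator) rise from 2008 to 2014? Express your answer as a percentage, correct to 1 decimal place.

Price-level change = 120.8 / 104.5 − 1 = 0.1560.

15.6%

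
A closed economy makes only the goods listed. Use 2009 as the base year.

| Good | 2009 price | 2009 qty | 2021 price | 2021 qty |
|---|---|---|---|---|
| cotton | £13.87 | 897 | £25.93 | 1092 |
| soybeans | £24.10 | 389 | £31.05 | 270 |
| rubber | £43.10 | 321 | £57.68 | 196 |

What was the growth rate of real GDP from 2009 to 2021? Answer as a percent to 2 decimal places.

Real GDP 2009 = Nominal GDP 2009 = 13.87·897 + 24.10·389 + 43.10·321 = 35651.39.
Real GDP 2021 (at 2009 prices) = 13.87·1092 + 24.10·270 + 43.10·196 = 30100.64.
Real growth = 30100.64/35651.39 − 1 = -0.1557.

-15.57%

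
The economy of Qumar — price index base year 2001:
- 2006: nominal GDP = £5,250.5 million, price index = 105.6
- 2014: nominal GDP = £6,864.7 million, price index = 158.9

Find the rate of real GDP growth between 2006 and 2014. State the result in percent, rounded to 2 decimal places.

-13.11%

Deflate each year: 2006 → 5250.5/1.056 = 4972.06; 2014 → 6864.7/1.589 = 4320.14.
So real GDP changed by 4320.14/4972.06 − 1 = -0.1311, i.e. -13.11%.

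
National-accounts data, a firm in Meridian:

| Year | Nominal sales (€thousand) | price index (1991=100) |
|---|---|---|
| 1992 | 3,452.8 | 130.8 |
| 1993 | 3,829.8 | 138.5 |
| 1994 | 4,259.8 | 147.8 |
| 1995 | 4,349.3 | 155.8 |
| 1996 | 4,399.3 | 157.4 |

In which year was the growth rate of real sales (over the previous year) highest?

1993: real = 3829.8/1.385 = 2765.20; growth vs 1992 (2639.76) = 4.75%.
1994: real = 4259.8/1.478 = 2882.14; growth vs 1993 (2765.20) = 4.23%.
1995: real = 4349.3/1.558 = 2791.59; growth vs 1994 (2882.14) = -3.14%.
1996: real = 4399.3/1.574 = 2794.98; growth vs 1995 (2791.59) = 0.12%.

1993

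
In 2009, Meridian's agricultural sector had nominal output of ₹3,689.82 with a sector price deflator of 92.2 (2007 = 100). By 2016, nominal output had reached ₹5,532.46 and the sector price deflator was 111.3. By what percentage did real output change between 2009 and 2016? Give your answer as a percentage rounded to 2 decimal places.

24.21%

Deflate each year: 2009 → 3689.82/0.922 = 4001.97; 2016 → 5532.46/1.113 = 4970.76.
So real output changed by 4970.76/4001.97 − 1 = 0.2421, i.e. 24.21%.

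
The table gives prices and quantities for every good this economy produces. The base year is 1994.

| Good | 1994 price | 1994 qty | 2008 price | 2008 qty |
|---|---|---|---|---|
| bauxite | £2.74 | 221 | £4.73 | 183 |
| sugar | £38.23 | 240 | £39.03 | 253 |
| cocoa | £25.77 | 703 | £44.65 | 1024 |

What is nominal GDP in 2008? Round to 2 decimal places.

£56461.78

Nominal GDP 2008 = Σ (p_2008 × q_2008) = 4.73·183 + 39.03·253 + 44.65·1024 = 56461.78.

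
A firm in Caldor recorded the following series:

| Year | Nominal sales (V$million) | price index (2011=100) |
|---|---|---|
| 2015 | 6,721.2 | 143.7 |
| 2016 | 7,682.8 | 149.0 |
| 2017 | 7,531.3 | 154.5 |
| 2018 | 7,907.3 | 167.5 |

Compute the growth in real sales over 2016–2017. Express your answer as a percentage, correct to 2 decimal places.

Real sales 2016 = 7682.8/1.490 = 5156.24.
Real sales 2017 = 7531.3/1.545 = 4874.63.
Change = 4874.63/5156.24 − 1 = -0.0546.

-5.46%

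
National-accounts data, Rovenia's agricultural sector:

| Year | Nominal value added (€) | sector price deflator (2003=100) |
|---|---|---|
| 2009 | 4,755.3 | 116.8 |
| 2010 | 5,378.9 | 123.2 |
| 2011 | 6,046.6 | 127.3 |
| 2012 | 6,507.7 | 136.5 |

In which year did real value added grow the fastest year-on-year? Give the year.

2010: real = 5378.9/1.232 = 4365.99; growth vs 2009 (4071.32) = 7.24%.
2011: real = 6046.6/1.273 = 4749.88; growth vs 2010 (4365.99) = 8.79%.
2012: real = 6507.7/1.365 = 4767.55; growth vs 2011 (4749.88) = 0.37%.

2011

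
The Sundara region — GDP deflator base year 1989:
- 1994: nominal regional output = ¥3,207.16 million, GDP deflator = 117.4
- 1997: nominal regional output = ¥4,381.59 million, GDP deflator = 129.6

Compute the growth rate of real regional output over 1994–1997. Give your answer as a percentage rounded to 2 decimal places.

Deflate each year: 1994 → 3207.16/1.174 = 2731.82; 1997 → 4381.59/1.296 = 3380.86.
So real regional output changed by 3380.86/2731.82 − 1 = 0.2376, i.e. 23.76%.

23.76%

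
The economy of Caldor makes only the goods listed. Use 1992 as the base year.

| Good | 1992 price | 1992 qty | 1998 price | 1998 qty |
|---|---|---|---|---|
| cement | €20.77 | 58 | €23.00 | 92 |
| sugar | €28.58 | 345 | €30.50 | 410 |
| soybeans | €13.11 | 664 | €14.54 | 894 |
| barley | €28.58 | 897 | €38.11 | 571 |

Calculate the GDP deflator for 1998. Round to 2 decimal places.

Nominal GDP 1998 = 23.00·92 + 30.50·410 + 14.54·894 + 38.11·571 = 49380.57.
Real GDP 1998 (at 1992 prices) = 20.77·92 + 28.58·410 + 13.11·894 + 28.58·571 = 41668.16.
Deflator = Nominal/Real × 100 = 49380.57/41668.16 × 100 = 118.509.

118.51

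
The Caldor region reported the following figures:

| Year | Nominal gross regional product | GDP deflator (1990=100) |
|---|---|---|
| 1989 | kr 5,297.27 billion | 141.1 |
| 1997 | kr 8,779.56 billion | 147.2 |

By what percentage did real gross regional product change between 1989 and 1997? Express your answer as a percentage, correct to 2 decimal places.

58.87%

Real gross regional product 1989 = 5297.27 / 1.411 = 3754.27.
Real gross regional product 1997 = 8779.56 / 1.472 = 5964.38.
Real growth = 5964.38 / 3754.27 − 1 = 0.5887.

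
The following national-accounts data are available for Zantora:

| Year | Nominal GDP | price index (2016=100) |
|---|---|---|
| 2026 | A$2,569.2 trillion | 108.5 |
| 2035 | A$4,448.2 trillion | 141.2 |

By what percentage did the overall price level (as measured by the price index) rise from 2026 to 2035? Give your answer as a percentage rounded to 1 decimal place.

Price-level change = 141.2 / 108.5 − 1 = 0.3014.

30.1%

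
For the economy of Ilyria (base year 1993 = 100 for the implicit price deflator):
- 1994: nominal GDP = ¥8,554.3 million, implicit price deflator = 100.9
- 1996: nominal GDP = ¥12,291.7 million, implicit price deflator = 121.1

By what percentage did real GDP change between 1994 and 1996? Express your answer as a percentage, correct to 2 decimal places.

19.72%

Real GDP 1994 = 8554.3 / 1.009 = 8478.00.
Real GDP 1996 = 12291.7 / 1.211 = 10150.04.
Real growth = 10150.04 / 8478.00 − 1 = 0.1972.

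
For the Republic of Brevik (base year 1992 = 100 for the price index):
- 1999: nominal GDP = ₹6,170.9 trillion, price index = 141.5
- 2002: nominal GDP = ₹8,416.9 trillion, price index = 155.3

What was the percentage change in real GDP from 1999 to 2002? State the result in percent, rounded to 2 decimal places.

24.28%

Real GDP 1999 = 6170.9 / 1.415 = 4361.06.
Real GDP 2002 = 8416.9 / 1.553 = 5419.77.
Real growth = 5419.77 / 4361.06 − 1 = 0.2428.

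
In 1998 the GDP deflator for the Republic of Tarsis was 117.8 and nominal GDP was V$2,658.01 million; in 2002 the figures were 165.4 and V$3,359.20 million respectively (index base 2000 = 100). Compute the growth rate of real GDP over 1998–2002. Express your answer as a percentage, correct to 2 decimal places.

-9.99%

Real GDP 1998 = 2658.01 / 1.178 = 2256.38.
Real GDP 2002 = 3359.20 / 1.654 = 2030.96.
Real growth = 2030.96 / 2256.38 − 1 = -0.0999.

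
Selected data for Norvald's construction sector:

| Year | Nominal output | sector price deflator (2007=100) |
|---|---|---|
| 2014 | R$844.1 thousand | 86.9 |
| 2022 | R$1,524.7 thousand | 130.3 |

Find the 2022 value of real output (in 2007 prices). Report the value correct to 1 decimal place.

Real output = Nominal / (sector price deflator/100) = 1524.7 / 1.303 = 1170.15.

R$1,170.1 thousand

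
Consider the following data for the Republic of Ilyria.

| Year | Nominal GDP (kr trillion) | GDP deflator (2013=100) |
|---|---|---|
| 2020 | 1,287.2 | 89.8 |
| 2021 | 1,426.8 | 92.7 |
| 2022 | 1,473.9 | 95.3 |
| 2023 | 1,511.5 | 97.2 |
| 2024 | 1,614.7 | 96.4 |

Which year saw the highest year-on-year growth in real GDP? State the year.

2024

2021: real = 1426.8/0.927 = 1539.16; growth vs 2020 (1433.41) = 7.38%.
2022: real = 1473.9/0.953 = 1546.59; growth vs 2021 (1539.16) = 0.48%.
2023: real = 1511.5/0.972 = 1555.04; growth vs 2022 (1546.59) = 0.55%.
2024: real = 1614.7/0.964 = 1675.00; growth vs 2023 (1555.04) = 7.71%.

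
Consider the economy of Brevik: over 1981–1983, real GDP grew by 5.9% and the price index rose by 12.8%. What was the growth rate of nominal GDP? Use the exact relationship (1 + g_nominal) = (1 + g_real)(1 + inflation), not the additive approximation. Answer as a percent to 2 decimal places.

19.46%

(1 + g_nom) = (1 + g_real)(1 + π) = 1.0590 × 1.1280 = 1.19455.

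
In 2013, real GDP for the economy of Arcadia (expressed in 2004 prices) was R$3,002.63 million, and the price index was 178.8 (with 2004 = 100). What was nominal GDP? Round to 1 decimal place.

Nominal GDP = Real × (price index/100) = 3002.63 × 1.788 = 5368.70.

R$5,368.7 million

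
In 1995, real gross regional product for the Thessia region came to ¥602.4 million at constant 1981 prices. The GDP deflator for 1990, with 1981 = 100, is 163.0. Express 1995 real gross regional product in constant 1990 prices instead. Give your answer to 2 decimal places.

¥981.91 million

Real gross regional product in 1990 prices = Real gross regional product in 1981 prices × (P_1990/P_1981) = 602.4 × 1.630 = 981.91.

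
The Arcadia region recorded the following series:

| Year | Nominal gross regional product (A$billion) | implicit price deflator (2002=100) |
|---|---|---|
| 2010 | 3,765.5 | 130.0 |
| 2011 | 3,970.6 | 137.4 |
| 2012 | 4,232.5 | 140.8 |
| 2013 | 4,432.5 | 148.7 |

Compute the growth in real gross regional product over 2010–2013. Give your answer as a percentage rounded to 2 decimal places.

2.91%

Real gross regional product 2010 = 3765.5/1.300 = 2896.54.
Real gross regional product 2013 = 4432.5/1.487 = 2980.83.
Change = 2980.83/2896.54 − 1 = 0.0291.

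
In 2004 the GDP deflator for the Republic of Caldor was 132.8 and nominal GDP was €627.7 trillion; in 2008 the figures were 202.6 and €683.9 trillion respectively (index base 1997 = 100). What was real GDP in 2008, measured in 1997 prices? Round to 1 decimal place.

Real GDP = Nominal / (GDP deflator/100) = 683.9 / 2.026 = 337.56.

€337.6 trillion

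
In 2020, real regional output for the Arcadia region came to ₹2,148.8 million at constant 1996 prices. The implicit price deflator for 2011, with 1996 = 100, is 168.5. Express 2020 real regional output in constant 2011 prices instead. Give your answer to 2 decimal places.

₹3,620.73 million

Real regional output in 2011 prices = Real regional output in 1996 prices × (P_2011/P_1996) = 2148.8 × 1.685 = 3620.73.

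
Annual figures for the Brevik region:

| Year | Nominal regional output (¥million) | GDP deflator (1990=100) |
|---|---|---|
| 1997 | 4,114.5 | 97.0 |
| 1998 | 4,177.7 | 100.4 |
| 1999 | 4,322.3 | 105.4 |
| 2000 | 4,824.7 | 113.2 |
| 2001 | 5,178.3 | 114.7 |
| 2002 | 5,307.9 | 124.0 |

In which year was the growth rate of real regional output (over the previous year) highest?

2001

1998: real = 4177.7/1.004 = 4161.06; growth vs 1997 (4241.75) = -1.90%.
1999: real = 4322.3/1.054 = 4100.85; growth vs 1998 (4161.06) = -1.45%.
2000: real = 4824.7/1.132 = 4262.10; growth vs 1999 (4100.85) = 3.93%.
2001: real = 5178.3/1.147 = 4514.65; growth vs 2000 (4262.10) = 5.93%.
2002: real = 5307.9/1.240 = 4280.56; growth vs 2001 (4514.65) = -5.19%.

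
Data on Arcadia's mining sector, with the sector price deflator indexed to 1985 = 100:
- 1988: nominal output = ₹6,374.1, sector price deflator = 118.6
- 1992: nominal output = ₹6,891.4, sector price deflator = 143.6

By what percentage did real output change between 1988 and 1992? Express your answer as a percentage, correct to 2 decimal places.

-10.71%

Real output 1988 = 6374.1 / 1.186 = 5374.45.
Real output 1992 = 6891.4 / 1.436 = 4799.03.
Real growth = 4799.03 / 5374.45 − 1 = -0.1071.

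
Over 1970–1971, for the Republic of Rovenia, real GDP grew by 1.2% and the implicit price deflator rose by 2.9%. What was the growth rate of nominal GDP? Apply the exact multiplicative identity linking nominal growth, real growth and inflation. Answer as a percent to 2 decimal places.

4.13%

(1 + g_nom) = (1 + g_real)(1 + π) = 1.0120 × 1.0290 = 1.04135.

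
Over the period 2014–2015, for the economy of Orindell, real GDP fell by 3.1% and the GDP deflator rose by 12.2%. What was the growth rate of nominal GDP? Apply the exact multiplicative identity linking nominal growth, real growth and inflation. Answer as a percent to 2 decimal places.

8.72%

(1 + g_nom) = (1 + g_real)(1 + π) = 0.9690 × 1.1220 = 1.08722.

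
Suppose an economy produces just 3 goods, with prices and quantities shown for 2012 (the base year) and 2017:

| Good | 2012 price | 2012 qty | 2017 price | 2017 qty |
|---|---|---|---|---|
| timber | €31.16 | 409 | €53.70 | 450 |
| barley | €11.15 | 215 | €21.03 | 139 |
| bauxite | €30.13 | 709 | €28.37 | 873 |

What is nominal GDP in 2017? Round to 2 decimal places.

Nominal GDP 2017 = Σ (p_2017 × q_2017) = 53.70·450 + 21.03·139 + 28.37·873 = 51855.18.

€51855.18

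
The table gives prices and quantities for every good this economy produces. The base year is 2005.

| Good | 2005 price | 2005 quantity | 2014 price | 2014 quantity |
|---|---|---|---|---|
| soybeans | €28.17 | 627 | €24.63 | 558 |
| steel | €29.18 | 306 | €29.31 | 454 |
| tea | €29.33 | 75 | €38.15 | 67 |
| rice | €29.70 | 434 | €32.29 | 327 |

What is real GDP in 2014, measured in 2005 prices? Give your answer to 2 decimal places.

Real GDP 2014 = Σ (p_2005 × q_2014) = 28.17·558 + 29.18·454 + 29.33·67 + 29.70·327 = 40643.59.

€40643.59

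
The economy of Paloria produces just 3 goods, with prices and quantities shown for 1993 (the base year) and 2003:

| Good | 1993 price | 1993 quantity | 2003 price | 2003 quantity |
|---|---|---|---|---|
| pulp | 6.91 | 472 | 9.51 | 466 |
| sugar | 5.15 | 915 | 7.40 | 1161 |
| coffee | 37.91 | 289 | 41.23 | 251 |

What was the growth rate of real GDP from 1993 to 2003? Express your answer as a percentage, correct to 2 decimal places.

Real GDP 1993 = Nominal GDP 1993 = 6.91·472 + 5.15·915 + 37.91·289 = 18929.76.
Real GDP 2003 (at 1993 prices) = 6.91·466 + 5.15·1161 + 37.91·251 = 18714.62.
Real growth = 18714.62/18929.76 − 1 = -0.0114.

-1.14%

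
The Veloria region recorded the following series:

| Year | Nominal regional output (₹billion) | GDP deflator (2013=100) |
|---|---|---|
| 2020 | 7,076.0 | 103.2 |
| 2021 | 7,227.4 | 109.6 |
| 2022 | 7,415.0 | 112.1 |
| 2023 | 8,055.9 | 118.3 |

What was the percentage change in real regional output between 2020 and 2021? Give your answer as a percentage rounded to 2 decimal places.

-3.82%

Real regional output 2020 = 7076.0/1.032 = 6856.59.
Real regional output 2021 = 7227.4/1.096 = 6594.34.
Change = 6594.34/6856.59 − 1 = -0.0382.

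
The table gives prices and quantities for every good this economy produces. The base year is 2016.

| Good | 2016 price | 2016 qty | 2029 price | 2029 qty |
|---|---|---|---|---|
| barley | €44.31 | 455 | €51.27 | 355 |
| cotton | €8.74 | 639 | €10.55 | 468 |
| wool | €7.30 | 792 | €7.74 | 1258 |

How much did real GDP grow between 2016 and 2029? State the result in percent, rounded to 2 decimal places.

Real GDP 2016 = Nominal GDP 2016 = 44.31·455 + 8.74·639 + 7.30·792 = 31527.51.
Real GDP 2029 (at 2016 prices) = 44.31·355 + 8.74·468 + 7.30·1258 = 29003.77.
Real growth = 29003.77/31527.51 − 1 = -0.0800.

-8.00%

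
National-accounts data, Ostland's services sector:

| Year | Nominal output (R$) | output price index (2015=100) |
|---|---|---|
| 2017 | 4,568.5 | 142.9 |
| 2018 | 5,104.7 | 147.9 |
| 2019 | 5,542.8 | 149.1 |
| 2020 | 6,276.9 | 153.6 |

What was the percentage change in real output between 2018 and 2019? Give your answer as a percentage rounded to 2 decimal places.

Real output 2018 = 5104.7/1.479 = 3451.45.
Real output 2019 = 5542.8/1.491 = 3717.51.
Change = 3717.51/3451.45 − 1 = 0.0771.

7.71%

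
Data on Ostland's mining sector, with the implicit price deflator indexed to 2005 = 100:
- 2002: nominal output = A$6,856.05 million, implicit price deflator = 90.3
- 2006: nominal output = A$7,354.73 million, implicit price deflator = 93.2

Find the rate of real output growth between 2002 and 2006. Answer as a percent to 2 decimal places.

Real output 2002 = 6856.05 / 0.903 = 7592.52.
Real output 2006 = 7354.73 / 0.932 = 7891.34.
Real growth = 7891.34 / 7592.52 − 1 = 0.0394.

3.94%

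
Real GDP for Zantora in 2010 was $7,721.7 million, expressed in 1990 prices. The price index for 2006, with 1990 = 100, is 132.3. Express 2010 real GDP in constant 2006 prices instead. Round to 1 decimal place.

$10,215.8 million

Real GDP in 2006 prices = Real GDP in 1990 prices × (P_2006/P_1990) = 7721.7 × 1.323 = 10215.81.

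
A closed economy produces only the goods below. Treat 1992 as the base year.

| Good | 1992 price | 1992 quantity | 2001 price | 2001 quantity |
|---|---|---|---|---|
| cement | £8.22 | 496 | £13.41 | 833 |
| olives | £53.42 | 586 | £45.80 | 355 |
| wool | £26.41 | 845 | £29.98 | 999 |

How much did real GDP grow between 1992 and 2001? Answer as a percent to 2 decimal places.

Real GDP 1992 = Nominal GDP 1992 = 8.22·496 + 53.42·586 + 26.41·845 = 57697.69.
Real GDP 2001 (at 1992 prices) = 8.22·833 + 53.42·355 + 26.41·999 = 52194.95.
Real growth = 52194.95/57697.69 − 1 = -0.0954.

-9.54%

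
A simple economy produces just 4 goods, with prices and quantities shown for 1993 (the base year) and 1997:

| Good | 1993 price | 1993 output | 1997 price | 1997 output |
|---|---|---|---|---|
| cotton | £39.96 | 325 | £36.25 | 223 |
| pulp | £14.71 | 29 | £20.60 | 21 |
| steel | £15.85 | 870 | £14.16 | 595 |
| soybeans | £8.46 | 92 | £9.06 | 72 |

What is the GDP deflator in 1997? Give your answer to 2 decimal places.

91.35

Nominal GDP 1997 = 36.25·223 + 20.60·21 + 14.16·595 + 9.06·72 = 17593.87.
Real GDP 1997 (at 1993 prices) = 39.96·223 + 14.71·21 + 15.85·595 + 8.46·72 = 19259.86.
Deflator = Nominal/Real × 100 = 17593.87/19259.86 × 100 = 91.350.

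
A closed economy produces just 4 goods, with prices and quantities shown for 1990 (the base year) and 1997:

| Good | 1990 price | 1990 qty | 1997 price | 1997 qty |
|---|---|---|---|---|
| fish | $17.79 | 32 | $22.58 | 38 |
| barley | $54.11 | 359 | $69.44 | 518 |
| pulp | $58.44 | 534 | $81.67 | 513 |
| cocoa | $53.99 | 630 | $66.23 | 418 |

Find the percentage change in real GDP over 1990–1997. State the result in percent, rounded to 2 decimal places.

-4.65%

Real GDP 1990 = Nominal GDP 1990 = 17.79·32 + 54.11·359 + 58.44·534 + 53.99·630 = 85215.43.
Real GDP 1997 (at 1990 prices) = 17.79·38 + 54.11·518 + 58.44·513 + 53.99·418 = 81252.54.
Real growth = 81252.54/85215.43 − 1 = -0.0465.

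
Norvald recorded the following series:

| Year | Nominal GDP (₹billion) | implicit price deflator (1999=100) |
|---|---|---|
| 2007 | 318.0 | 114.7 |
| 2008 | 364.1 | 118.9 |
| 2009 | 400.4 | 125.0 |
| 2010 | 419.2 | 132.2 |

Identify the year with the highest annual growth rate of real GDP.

2008: real = 364.1/1.189 = 306.22; growth vs 2007 (277.24) = 10.45%.
2009: real = 400.4/1.250 = 320.32; growth vs 2008 (306.22) = 4.60%.
2010: real = 419.2/1.322 = 317.10; growth vs 2009 (320.32) = -1.01%.

2008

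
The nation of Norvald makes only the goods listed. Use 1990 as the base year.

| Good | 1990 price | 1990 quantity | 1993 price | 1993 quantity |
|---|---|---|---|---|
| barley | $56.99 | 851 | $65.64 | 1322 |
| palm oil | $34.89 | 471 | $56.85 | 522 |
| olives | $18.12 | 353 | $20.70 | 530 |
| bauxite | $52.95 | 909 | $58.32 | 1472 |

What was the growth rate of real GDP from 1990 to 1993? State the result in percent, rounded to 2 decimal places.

Real GDP 1990 = Nominal GDP 1990 = 56.99·851 + 34.89·471 + 18.12·353 + 52.95·909 = 119459.59.
Real GDP 1993 (at 1990 prices) = 56.99·1322 + 34.89·522 + 18.12·530 + 52.95·1472 = 181099.36.
Real growth = 181099.36/119459.59 − 1 = 0.5160.

51.60%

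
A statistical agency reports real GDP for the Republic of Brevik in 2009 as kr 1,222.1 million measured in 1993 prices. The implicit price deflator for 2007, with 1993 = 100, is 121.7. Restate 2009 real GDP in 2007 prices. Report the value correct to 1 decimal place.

Real GDP in 2007 prices = Real GDP in 1993 prices × (P_2007/P_1993) = 1222.1 × 1.217 = 1487.30.

kr 1,487.3 million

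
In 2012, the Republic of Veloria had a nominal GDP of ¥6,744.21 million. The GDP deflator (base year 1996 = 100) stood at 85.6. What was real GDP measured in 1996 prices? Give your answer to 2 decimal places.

Real GDP = Nominal / (GDP deflator/100) = 6744.21 / 0.856 = 7878.75.

¥7,878.75 million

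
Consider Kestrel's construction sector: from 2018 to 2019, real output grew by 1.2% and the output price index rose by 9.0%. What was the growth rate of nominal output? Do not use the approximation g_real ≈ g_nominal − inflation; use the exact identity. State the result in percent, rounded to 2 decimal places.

10.31%

(1 + g_nom) = (1 + g_real)(1 + π) = 1.0120 × 1.0900 = 1.10308.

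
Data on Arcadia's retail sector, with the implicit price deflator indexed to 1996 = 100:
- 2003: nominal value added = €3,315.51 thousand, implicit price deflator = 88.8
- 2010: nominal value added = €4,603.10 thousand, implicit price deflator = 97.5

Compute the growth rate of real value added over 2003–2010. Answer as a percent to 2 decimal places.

Deflate each year: 2003 → 3315.51/0.888 = 3733.68; 2010 → 4603.10/0.975 = 4721.13.
So real value added changed by 4721.13/3733.68 − 1 = 0.2645, i.e. 26.45%.

26.45%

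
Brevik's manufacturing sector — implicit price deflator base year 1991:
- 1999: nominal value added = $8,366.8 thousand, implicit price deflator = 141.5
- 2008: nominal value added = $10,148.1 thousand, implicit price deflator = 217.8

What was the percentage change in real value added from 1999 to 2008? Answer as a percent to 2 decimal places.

-21.20%

Real value added 1999 = 8366.8 / 1.415 = 5912.93.
Real value added 2008 = 10148.1 / 2.178 = 4659.37.
Real growth = 4659.37 / 5912.93 − 1 = -0.2120.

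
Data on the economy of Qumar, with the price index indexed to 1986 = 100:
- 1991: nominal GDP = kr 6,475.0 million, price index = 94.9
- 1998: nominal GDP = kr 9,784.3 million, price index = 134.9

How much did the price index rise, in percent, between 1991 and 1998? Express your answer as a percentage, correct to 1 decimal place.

42.1%

Price-level change = 134.9 / 94.9 − 1 = 0.4215.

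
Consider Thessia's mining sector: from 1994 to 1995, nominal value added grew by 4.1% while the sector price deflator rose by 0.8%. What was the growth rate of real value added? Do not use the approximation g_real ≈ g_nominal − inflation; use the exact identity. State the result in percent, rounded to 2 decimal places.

3.27%

(1 + g_nom) = (1 + g_real)(1 + π), so g_real = 1.0410 / 1.0080 − 1 = 0.03274.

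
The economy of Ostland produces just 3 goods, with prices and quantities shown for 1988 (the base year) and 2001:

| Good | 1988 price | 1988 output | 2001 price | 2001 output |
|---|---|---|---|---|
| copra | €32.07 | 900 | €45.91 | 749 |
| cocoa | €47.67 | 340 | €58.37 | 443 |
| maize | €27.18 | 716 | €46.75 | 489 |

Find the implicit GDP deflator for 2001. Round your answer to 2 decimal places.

Nominal GDP 2001 = 45.91·749 + 58.37·443 + 46.75·489 = 83105.25.
Real GDP 2001 (at 1988 prices) = 32.07·749 + 47.67·443 + 27.18·489 = 58429.26.
Deflator = Nominal/Real × 100 = 83105.25/58429.26 × 100 = 142.232.

142.23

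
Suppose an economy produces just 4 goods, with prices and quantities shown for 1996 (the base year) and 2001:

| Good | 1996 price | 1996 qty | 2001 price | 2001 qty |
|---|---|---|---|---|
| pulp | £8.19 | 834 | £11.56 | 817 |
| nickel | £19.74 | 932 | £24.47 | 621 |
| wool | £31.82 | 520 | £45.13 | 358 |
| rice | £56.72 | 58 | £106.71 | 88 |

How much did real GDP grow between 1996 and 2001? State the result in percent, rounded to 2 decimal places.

Real GDP 1996 = Nominal GDP 1996 = 8.19·834 + 19.74·932 + 31.82·520 + 56.72·58 = 45064.30.
Real GDP 2001 (at 1996 prices) = 8.19·817 + 19.74·621 + 31.82·358 + 56.72·88 = 35332.69.
Real growth = 35332.69/45064.30 − 1 = -0.2159.

-21.59%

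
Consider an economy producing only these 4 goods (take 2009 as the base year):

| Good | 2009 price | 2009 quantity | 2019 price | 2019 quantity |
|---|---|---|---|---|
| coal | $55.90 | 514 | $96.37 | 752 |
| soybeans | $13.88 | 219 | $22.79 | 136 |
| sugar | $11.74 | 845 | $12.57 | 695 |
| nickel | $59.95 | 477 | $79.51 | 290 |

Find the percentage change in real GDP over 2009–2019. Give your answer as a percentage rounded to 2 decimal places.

-1.17%

Real GDP 2009 = Nominal GDP 2009 = 55.90·514 + 13.88·219 + 11.74·845 + 59.95·477 = 70288.77.
Real GDP 2019 (at 2009 prices) = 55.90·752 + 13.88·136 + 11.74·695 + 59.95·290 = 69469.28.
Real growth = 69469.28/70288.77 − 1 = -0.0117.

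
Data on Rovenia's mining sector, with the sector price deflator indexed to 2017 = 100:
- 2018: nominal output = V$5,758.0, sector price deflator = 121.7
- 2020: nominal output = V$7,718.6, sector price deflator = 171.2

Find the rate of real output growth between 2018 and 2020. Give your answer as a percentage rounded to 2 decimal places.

Deflate each year: 2018 → 5758.0/1.217 = 4731.31; 2020 → 7718.6/1.712 = 4508.53.
So real output changed by 4508.53/4731.31 − 1 = -0.0471, i.e. -4.71%.

-4.71%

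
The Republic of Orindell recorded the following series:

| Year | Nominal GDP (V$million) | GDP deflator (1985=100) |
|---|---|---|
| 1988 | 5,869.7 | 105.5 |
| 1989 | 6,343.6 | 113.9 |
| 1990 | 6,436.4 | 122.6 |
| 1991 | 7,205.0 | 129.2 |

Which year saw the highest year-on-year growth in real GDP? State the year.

1989: real = 6343.6/1.139 = 5569.45; growth vs 1988 (5563.70) = 0.10%.
1990: real = 6436.4/1.226 = 5249.92; growth vs 1989 (5569.45) = -5.74%.
1991: real = 7205.0/1.292 = 5576.63; growth vs 1990 (5249.92) = 6.22%.

1991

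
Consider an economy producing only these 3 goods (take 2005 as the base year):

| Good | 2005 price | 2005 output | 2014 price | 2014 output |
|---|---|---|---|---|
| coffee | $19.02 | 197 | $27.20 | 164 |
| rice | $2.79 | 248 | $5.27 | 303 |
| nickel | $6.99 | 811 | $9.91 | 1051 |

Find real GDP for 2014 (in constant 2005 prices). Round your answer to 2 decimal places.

$11311.14

Real GDP 2014 = Σ (p_2005 × q_2014) = 19.02·164 + 2.79·303 + 6.99·1051 = 11311.14.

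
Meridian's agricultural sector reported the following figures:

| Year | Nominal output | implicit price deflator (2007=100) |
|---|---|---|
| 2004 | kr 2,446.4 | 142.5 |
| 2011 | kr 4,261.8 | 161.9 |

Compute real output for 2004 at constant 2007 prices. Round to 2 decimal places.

kr 1,716.77

Real output = Nominal / (implicit price deflator/100) = 2446.4 / 1.425 = 1716.77.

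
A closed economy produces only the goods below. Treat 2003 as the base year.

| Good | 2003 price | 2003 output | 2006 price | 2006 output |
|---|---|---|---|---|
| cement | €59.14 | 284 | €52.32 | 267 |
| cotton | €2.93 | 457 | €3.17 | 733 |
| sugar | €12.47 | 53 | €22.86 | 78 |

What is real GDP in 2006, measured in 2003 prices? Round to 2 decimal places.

€18910.73

Real GDP 2006 = Σ (p_2003 × q_2006) = 59.14·267 + 2.93·733 + 12.47·78 = 18910.73.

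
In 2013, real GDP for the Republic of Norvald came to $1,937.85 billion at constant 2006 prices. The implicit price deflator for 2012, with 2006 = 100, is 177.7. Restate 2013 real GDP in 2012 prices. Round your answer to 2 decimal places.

Real GDP in 2012 prices = Real GDP in 2006 prices × (P_2012/P_2006) = 1937.85 × 1.777 = 3443.56.

$3,443.56 billion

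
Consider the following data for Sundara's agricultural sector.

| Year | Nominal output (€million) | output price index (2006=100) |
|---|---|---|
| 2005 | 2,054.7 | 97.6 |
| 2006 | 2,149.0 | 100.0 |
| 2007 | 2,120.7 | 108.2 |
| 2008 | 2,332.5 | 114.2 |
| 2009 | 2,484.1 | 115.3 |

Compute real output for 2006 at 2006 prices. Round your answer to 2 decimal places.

Real output 2006 = 2149.0 / 1.000 = 2149.00.

€2,149.00 million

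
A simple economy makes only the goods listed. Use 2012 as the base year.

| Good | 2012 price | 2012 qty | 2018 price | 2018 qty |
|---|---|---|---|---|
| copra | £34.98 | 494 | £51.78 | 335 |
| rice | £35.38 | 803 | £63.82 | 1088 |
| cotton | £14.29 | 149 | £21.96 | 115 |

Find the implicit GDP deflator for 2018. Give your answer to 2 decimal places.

172.23

Nominal GDP 2018 = 51.78·335 + 63.82·1088 + 21.96·115 = 89307.86.
Real GDP 2018 (at 2012 prices) = 34.98·335 + 35.38·1088 + 14.29·115 = 51855.09.
Deflator = Nominal/Real × 100 = 89307.86/51855.09 × 100 = 172.226.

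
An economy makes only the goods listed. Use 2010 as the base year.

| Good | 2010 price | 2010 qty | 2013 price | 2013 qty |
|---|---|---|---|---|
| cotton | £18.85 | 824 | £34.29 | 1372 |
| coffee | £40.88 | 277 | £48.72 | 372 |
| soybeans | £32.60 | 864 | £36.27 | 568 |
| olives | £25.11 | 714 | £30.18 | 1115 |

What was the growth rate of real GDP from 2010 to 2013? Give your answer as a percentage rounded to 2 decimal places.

20.06%

Real GDP 2010 = Nominal GDP 2010 = 18.85·824 + 40.88·277 + 32.60·864 + 25.11·714 = 72951.10.
Real GDP 2013 (at 2010 prices) = 18.85·1372 + 40.88·372 + 32.60·568 + 25.11·1115 = 87584.01.
Real growth = 87584.01/72951.10 − 1 = 0.2006.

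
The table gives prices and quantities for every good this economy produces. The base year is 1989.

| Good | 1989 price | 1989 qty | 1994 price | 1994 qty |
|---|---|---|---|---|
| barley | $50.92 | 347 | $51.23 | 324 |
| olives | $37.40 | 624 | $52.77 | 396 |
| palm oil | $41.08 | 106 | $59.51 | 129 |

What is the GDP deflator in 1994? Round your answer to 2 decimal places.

123.40

Nominal GDP 1994 = 51.23·324 + 52.77·396 + 59.51·129 = 45172.23.
Real GDP 1994 (at 1989 prices) = 50.92·324 + 37.40·396 + 41.08·129 = 36607.80.
Deflator = Nominal/Real × 100 = 45172.23/36607.80 × 100 = 123.395.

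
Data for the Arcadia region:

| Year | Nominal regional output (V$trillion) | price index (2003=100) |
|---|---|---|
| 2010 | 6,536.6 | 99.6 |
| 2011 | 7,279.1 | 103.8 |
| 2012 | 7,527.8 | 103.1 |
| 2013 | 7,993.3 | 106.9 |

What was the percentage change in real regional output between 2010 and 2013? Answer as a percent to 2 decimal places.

13.93%

Real regional output 2010 = 6536.6/0.996 = 6562.85.
Real regional output 2013 = 7993.3/1.069 = 7477.36.
Change = 7477.36/6562.85 − 1 = 0.1393.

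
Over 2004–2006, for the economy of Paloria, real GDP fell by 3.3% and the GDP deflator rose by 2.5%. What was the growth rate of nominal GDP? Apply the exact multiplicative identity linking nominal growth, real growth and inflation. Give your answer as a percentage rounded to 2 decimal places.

-0.88%

(1 + g_nom) = (1 + g_real)(1 + π) = 0.9670 × 1.0250 = 0.99118.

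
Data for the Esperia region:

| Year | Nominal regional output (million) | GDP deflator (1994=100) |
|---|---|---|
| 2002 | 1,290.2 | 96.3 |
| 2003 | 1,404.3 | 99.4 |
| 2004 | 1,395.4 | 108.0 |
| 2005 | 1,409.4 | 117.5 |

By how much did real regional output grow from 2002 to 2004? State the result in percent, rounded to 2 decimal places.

-3.56%

Real regional output 2002 = 1290.2/0.963 = 1339.77.
Real regional output 2004 = 1395.4/1.080 = 1292.04.
Change = 1292.04/1339.77 − 1 = -0.0356.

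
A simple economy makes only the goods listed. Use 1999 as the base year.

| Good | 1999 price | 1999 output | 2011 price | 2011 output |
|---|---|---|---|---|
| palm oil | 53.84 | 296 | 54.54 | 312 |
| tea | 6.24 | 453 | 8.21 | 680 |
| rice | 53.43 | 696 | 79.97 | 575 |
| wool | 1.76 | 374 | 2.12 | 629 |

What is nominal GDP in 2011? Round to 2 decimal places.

69915.51

Nominal GDP 2011 = Σ (p_2011 × q_2011) = 54.54·312 + 8.21·680 + 79.97·575 + 2.12·629 = 69915.51.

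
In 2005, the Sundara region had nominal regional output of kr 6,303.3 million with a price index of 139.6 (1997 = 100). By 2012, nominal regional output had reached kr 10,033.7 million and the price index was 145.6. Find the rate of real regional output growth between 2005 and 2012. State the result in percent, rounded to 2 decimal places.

52.62%

Deflate each year: 2005 → 6303.3/1.396 = 4515.26; 2012 → 10033.7/1.456 = 6891.28.
So real regional output changed by 6891.28/4515.26 − 1 = 0.5262, i.e. 52.62%.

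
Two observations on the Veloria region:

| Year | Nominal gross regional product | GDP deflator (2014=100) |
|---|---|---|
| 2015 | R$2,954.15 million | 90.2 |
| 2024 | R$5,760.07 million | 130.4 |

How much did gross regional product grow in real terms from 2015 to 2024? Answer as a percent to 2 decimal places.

34.87%

Deflate each year: 2015 → 2954.15/0.902 = 3275.11; 2024 → 5760.07/1.304 = 4417.23.
So real gross regional product changed by 4417.23/3275.11 − 1 = 0.3487, i.e. 34.87%.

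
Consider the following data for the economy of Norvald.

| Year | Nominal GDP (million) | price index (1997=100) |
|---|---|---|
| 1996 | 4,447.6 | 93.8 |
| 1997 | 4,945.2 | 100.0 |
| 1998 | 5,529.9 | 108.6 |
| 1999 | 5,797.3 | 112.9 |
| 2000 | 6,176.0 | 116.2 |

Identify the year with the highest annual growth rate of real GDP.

1997: real = 4945.2/1.000 = 4945.20; growth vs 1996 (4741.58) = 4.29%.
1998: real = 5529.9/1.086 = 5091.99; growth vs 1997 (4945.20) = 2.97%.
1999: real = 5797.3/1.129 = 5134.90; growth vs 1998 (5091.99) = 0.84%.
2000: real = 6176.0/1.162 = 5314.97; growth vs 1999 (5134.90) = 3.51%.

1997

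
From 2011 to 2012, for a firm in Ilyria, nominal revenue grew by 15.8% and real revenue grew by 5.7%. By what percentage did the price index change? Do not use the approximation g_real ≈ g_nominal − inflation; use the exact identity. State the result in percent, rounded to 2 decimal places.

9.56%

(1 + g_nom) = (1 + g_real)(1 + π), so π = 1.1580 / 1.0570 − 1 = 0.09555.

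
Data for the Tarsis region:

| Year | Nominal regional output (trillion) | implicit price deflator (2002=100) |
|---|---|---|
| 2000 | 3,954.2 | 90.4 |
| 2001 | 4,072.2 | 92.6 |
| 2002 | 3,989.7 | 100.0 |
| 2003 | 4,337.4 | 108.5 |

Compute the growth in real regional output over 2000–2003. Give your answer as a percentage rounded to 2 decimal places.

-8.61%

Real regional output 2000 = 3954.2/0.904 = 4374.12.
Real regional output 2003 = 4337.4/1.085 = 3997.60.
Change = 3997.60/4374.12 − 1 = -0.0861.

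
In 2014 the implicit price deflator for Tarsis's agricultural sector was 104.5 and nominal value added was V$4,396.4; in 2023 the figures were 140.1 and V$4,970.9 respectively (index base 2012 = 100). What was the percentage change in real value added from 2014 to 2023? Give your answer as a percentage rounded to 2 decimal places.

-15.66%

Real value added 2014 = 4396.4 / 1.045 = 4207.08.
Real value added 2023 = 4970.9 / 1.401 = 3548.11.
Real growth = 3548.11 / 4207.08 − 1 = -0.1566.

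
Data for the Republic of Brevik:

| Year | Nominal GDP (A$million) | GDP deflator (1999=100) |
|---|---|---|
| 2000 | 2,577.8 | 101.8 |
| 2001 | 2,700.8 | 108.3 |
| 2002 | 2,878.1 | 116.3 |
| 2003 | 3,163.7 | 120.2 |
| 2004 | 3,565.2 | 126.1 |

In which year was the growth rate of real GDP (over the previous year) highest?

2001: real = 2700.8/1.083 = 2493.81; growth vs 2000 (2532.22) = -1.52%.
2002: real = 2878.1/1.163 = 2474.72; growth vs 2001 (2493.81) = -0.77%.
2003: real = 3163.7/1.202 = 2632.03; growth vs 2002 (2474.72) = 6.36%.
2004: real = 3565.2/1.261 = 2827.28; growth vs 2003 (2632.03) = 7.42%.

2004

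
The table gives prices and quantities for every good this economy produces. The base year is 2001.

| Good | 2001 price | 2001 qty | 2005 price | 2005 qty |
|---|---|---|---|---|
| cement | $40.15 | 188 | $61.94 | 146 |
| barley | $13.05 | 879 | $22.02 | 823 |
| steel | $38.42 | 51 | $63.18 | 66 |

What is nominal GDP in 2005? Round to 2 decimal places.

$31335.58

Nominal GDP 2005 = Σ (p_2005 × q_2005) = 61.94·146 + 22.02·823 + 63.18·66 = 31335.58.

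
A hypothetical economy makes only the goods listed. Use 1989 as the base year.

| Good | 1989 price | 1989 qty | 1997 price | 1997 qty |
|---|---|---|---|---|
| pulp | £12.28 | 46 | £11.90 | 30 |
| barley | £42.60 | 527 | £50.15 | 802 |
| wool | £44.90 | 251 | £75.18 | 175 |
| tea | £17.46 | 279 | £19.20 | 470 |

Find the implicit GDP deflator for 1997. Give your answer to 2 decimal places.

124.03

Nominal GDP 1997 = 11.90·30 + 50.15·802 + 75.18·175 + 19.20·470 = 62757.80.
Real GDP 1997 (at 1989 prices) = 12.28·30 + 42.60·802 + 44.90·175 + 17.46·470 = 50597.30.
Deflator = Nominal/Real × 100 = 62757.80/50597.30 × 100 = 124.034.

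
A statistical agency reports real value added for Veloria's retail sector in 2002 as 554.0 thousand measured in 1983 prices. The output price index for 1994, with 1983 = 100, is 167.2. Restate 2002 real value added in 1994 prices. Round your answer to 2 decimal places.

Real value added in 1994 prices = Real value added in 1983 prices × (P_1994/P_1983) = 554.0 × 1.672 = 926.29.

926.29 thousand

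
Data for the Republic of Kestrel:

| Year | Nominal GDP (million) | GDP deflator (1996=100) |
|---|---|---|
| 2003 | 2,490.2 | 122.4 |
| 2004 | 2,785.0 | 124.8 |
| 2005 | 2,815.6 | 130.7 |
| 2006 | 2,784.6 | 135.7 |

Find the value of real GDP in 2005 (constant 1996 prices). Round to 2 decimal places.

Real GDP 2005 = 2815.6 / 1.307 = 2154.25.

2,154.25 million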